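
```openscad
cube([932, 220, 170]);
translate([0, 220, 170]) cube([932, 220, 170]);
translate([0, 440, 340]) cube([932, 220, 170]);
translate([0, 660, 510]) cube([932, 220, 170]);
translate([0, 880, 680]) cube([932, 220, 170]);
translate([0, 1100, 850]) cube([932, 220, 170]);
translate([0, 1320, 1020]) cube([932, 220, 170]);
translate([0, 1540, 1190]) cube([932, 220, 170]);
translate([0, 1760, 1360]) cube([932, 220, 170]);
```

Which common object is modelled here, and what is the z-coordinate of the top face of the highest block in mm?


A staircase. The total rise is 1530 mm.

9 identical blocks, each offset up and back from the previous — a staircase. Each step is 170 mm tall and there are 9 of them, so the total rise is 9 × 170 = 1530 mm.


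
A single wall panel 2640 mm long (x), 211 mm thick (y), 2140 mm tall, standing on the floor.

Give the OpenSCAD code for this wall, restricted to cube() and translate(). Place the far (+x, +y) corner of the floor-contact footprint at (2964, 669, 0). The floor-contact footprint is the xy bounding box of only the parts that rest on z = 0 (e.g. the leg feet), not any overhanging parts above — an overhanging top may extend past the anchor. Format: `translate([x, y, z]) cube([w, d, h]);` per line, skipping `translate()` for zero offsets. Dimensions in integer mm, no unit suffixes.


translate([324, 458, 0]) cube([2640, 211, 2140]);


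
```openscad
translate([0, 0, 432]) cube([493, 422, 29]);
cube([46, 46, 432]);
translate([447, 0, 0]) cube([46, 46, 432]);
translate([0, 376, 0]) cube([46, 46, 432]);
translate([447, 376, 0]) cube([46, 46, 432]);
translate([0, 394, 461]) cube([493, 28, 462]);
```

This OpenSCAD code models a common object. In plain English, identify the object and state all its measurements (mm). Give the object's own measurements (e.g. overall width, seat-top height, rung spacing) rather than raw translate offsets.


A chair. The seat is a 493×422×29 mm slab with its top at z = 461 mm, on four 46×46 mm corner legs (flush with the seat edges, standing on z = 0). A flat backrest 28 mm thick, 462 mm tall, spans the full seat width and rises from the seat top along its +y edge, rear face flush with the rear of the seat.


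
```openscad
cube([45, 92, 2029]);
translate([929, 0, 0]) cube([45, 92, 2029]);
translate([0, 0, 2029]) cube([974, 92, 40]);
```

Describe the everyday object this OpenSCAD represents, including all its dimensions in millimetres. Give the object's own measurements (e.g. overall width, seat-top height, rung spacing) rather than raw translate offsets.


A door frame. The clear opening is 884 mm wide and 2029 mm high. Two 45 mm wide jambs, 92 mm deep, stand either side of the opening from the floor to the top of the opening. A 40 mm thick head sits across the top of both jambs, spanning the full outside width of the frame.


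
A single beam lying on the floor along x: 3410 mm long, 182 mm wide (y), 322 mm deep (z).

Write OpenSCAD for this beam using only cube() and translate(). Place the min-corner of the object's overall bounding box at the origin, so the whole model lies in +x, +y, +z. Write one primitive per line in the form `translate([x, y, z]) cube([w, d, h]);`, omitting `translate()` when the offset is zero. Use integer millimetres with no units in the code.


cube([3410, 182, 322]);


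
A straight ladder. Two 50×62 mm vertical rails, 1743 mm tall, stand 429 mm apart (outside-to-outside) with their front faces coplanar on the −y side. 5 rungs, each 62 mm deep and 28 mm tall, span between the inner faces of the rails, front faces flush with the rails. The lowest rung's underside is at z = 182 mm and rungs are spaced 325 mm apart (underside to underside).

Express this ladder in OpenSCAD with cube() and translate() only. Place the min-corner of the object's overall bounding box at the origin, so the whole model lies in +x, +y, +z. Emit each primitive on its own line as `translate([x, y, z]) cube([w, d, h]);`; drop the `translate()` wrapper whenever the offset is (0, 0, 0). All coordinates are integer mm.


cube([50, 62, 1743]);
translate([379, 0, 0]) cube([50, 62, 1743]);
translate([50, 0, 182]) cube([329, 62, 28]);
translate([50, 0, 507]) cube([329, 62, 28]);
translate([50, 0, 832]) cube([329, 62, 28]);
translate([50, 0, 1157]) cube([329, 62, 28]);
translate([50, 0, 1482]) cube([329, 62, 28]);


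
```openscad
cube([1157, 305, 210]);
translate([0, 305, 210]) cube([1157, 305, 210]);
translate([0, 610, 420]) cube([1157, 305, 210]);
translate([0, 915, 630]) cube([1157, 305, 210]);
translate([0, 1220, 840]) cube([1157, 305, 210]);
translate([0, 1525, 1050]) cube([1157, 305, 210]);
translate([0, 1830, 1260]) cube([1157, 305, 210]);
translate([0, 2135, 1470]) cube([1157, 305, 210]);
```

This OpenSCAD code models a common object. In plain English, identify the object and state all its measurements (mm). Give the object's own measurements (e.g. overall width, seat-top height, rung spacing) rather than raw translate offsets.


A straight staircase of 8 solid steps. Each step is 1157 mm wide (x), 305 mm deep (y, the going) and 210 mm tall (the rise). The first step rests on the floor; each subsequent step sits one going further in +y and one rise higher in +z, directly behind and above the previous step with no overlap.


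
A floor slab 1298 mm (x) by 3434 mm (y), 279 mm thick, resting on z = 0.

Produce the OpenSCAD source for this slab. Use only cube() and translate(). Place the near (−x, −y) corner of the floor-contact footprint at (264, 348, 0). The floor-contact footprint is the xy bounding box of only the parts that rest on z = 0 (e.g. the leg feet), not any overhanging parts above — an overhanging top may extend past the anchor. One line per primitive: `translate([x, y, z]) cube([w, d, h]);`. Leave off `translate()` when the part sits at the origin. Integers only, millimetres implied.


translate([264, 348, 0]) cube([1298, 3434, 279]);


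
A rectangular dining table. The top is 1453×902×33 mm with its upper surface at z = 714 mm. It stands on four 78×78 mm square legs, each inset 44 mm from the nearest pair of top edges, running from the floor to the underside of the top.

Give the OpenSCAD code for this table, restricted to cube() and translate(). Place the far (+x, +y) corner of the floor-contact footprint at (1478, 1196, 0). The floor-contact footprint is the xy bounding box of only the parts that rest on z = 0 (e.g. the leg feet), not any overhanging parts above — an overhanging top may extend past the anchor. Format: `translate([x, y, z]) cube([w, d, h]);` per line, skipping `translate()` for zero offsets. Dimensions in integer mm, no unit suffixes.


// leg_h = 714 - 33 = 681
translate([69, 338, 681]) cube([1453, 902, 33]);
translate([113, 382, 0]) cube([78, 78, 681]);
translate([1400, 382, 0]) cube([78, 78, 681]);
translate([113, 1118, 0]) cube([78, 78, 681]);
translate([1400, 1118, 0]) cube([78, 78, 681]);


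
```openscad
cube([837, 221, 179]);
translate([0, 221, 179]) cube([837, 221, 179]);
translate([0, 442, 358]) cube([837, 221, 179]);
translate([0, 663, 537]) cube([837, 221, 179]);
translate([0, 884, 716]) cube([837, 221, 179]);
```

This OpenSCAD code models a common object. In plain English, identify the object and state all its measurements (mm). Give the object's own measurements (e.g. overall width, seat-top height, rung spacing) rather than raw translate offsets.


A straight staircase of 5 solid steps. Each step is 837 mm wide (x), 221 mm deep (y, the going) and 179 mm tall (the rise). The first step rests on the floor; each subsequent step sits one going further in +y and one rise higher in +z, directly behind and above the previous step with no overlap.


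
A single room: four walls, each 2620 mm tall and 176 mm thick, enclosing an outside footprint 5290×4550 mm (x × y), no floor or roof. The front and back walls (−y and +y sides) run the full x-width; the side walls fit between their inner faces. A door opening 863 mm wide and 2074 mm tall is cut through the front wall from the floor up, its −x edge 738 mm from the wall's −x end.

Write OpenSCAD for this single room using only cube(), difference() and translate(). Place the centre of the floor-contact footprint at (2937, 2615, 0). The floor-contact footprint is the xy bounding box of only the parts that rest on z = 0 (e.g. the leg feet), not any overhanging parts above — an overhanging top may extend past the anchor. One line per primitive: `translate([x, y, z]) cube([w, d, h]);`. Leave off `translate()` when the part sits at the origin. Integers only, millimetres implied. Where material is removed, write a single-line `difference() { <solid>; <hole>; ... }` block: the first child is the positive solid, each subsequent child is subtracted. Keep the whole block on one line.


difference() { translate([292, 340, 0]) cube([5290, 176, 2620]); translate([1030, 340, 0]) cube([863, 176, 2074]); }
translate([292, 4714, 0]) cube([5290, 176, 2620]);
translate([292, 516, 0]) cube([176, 4198, 2620]);
translate([5406, 516, 0]) cube([176, 4198, 2620]);


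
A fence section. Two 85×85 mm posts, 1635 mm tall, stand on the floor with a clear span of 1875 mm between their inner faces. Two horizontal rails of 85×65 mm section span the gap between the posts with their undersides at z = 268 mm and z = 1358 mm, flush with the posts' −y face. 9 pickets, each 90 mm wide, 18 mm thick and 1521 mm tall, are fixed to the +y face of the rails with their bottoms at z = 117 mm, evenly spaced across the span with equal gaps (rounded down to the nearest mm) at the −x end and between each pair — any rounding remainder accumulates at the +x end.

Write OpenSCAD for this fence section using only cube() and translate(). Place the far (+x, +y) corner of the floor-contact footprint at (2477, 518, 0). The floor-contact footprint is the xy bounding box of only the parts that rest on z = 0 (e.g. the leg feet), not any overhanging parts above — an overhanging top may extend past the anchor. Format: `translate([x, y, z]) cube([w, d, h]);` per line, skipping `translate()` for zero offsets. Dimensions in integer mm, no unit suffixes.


translate([432, 433, 0]) cube([85, 85, 1635]);
translate([2392, 433, 0]) cube([85, 85, 1635]);
translate([517, 433, 268]) cube([1875, 85, 65]);
translate([517, 433, 1358]) cube([1875, 85, 65]);
translate([623, 518, 117]) cube([90, 18, 1521]);
translate([819, 518, 117]) cube([90, 18, 1521]);
translate([1015, 518, 117]) cube([90, 18, 1521]);
translate([1211, 518, 117]) cube([90, 18, 1521]);
translate([1407, 518, 117]) cube([90, 18, 1521]);
translate([1603, 518, 117]) cube([90, 18, 1521]);
translate([1799, 518, 117]) cube([90, 18, 1521]);
translate([1995, 518, 117]) cube([90, 18, 1521]);
translate([2191, 518, 117]) cube([90, 18, 1521]);


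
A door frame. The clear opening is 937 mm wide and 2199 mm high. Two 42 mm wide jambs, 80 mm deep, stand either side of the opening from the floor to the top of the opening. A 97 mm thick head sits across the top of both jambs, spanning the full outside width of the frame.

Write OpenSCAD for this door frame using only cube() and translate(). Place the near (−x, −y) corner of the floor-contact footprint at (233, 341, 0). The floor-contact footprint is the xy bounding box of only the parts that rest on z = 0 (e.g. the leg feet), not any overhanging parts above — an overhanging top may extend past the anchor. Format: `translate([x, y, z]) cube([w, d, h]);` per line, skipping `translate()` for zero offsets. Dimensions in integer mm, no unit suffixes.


translate([233, 341, 0]) cube([42, 80, 2199]);
translate([1212, 341, 0]) cube([42, 80, 2199]);
translate([233, 341, 2199]) cube([1021, 80, 97]);


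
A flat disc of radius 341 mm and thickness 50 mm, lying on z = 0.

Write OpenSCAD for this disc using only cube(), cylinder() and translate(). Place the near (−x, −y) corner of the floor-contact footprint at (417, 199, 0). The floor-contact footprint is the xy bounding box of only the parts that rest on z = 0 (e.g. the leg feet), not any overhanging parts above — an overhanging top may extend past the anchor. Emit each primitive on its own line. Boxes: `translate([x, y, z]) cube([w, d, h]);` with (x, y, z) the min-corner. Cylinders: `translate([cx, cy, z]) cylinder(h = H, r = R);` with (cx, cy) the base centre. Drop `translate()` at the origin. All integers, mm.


translate([758, 540, 0]) cylinder(h = 50, r = 341);


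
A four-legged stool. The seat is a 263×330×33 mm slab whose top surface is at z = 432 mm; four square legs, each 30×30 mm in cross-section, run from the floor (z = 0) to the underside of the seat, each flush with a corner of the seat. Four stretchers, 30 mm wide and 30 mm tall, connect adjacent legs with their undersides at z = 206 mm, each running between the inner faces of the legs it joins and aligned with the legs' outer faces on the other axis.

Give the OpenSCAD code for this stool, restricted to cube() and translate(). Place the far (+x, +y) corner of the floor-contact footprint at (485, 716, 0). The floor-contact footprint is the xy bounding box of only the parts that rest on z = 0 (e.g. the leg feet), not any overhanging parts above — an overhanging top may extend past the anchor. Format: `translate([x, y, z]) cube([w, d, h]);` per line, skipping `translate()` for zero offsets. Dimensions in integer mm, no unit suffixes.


translate([222, 386, 399]) cube([263, 330, 33]);
translate([222, 386, 0]) cube([30, 30, 399]);
translate([455, 386, 0]) cube([30, 30, 399]);
translate([222, 686, 0]) cube([30, 30, 399]);
translate([455, 686, 0]) cube([30, 30, 399]);
translate([252, 386, 206]) cube([203, 30, 30]);
translate([252, 686, 206]) cube([203, 30, 30]);
translate([222, 416, 206]) cube([30, 270, 30]);
translate([455, 416, 206]) cube([30, 270, 30]);


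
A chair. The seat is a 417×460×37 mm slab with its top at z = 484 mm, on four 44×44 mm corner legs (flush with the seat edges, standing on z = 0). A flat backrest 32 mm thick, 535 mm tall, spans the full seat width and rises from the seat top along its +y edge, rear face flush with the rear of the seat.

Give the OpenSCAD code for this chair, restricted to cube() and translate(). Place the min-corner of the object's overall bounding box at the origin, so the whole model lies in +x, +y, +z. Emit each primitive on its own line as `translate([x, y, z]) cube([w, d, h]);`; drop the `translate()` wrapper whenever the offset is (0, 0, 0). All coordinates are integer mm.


// leg_h = 484 - 37 = 447
translate([0, 0, 447]) cube([417, 460, 37]);
cube([44, 44, 447]);
translate([373, 0, 0]) cube([44, 44, 447]);
translate([0, 416, 0]) cube([44, 44, 447]);
translate([373, 416, 0]) cube([44, 44, 447]);
translate([0, 428, 484]) cube([417, 32, 535]);


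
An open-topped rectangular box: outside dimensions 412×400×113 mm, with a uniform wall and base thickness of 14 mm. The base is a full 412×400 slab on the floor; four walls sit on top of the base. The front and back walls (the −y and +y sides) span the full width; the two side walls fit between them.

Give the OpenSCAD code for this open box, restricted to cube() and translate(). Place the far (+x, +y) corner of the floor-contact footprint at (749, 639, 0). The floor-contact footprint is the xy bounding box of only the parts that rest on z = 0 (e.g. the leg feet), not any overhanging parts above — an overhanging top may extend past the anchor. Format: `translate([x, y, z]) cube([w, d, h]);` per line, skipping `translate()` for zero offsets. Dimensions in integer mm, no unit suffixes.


translate([337, 239, 0]) cube([412, 400, 14]);
translate([337, 239, 14]) cube([412, 14, 99]);
translate([337, 625, 14]) cube([412, 14, 99]);
translate([337, 253, 14]) cube([14, 372, 99]);
translate([735, 253, 14]) cube([14, 372, 99]);


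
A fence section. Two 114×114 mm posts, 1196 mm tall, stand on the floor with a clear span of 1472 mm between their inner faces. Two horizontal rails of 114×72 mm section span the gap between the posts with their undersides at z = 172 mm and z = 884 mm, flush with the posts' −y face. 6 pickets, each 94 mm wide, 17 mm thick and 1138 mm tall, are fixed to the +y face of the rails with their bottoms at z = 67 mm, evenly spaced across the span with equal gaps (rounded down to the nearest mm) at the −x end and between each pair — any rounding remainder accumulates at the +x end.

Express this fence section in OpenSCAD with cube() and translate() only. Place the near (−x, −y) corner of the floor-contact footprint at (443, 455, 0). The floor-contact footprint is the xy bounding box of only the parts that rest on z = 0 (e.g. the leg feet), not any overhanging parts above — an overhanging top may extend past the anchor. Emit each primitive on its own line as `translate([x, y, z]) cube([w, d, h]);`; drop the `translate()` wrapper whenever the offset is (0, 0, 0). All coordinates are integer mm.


translate([443, 455, 0]) cube([114, 114, 1196]);
translate([2029, 455, 0]) cube([114, 114, 1196]);
translate([557, 455, 172]) cube([1472, 114, 72]);
translate([557, 455, 884]) cube([1472, 114, 72]);
translate([686, 569, 67]) cube([94, 17, 1138]);
translate([909, 569, 67]) cube([94, 17, 1138]);
translate([1132, 569, 67]) cube([94, 17, 1138]);
translate([1355, 569, 67]) cube([94, 17, 1138]);
translate([1578, 569, 67]) cube([94, 17, 1138]);
translate([1801, 569, 67]) cube([94, 17, 1138]);


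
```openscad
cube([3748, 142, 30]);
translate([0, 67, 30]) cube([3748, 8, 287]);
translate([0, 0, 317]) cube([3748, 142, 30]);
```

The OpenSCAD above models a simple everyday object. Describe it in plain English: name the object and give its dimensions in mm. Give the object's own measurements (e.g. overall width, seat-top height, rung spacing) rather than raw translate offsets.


An I-beam lying along x, 3748 mm long. Overall section height 347 mm. Two flanges 142 mm wide (y) and 30 mm thick, one on the floor and one at the top; a web 8 mm thick runs between them, centred on the flange width.


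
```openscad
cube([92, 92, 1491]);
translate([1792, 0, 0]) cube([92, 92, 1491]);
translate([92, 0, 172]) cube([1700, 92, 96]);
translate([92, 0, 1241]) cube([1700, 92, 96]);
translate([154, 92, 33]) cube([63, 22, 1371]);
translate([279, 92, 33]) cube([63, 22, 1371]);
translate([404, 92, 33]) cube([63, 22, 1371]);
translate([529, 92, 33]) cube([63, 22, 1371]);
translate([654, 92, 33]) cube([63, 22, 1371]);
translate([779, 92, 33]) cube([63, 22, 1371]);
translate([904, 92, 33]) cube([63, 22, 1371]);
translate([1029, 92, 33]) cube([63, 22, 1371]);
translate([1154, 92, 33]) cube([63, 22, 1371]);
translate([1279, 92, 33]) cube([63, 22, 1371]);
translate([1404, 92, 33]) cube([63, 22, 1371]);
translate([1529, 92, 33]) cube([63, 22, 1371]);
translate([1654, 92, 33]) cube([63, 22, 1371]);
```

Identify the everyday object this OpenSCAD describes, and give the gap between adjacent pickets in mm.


A fence section. The picket gap is 62 mm.

Two posts, two rails, 13 pickets — a fence section. Span 1700 mm holds 13 pickets of 63 mm with 14 equal gaps: ⌊(1700 − 13·63) / 14⌋ = 62 mm.


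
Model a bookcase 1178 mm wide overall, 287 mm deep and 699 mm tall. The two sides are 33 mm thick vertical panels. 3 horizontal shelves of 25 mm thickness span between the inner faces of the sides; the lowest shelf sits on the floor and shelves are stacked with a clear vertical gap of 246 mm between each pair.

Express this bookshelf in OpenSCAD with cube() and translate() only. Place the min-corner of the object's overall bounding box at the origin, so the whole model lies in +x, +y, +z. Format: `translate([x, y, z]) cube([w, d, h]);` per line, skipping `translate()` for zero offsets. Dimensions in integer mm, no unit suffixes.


cube([33, 287, 699]);
translate([1145, 0, 0]) cube([33, 287, 699]);
translate([33, 0, 0]) cube([1112, 287, 25]);
translate([33, 0, 271]) cube([1112, 287, 25]);
translate([33, 0, 542]) cube([1112, 287, 25]);


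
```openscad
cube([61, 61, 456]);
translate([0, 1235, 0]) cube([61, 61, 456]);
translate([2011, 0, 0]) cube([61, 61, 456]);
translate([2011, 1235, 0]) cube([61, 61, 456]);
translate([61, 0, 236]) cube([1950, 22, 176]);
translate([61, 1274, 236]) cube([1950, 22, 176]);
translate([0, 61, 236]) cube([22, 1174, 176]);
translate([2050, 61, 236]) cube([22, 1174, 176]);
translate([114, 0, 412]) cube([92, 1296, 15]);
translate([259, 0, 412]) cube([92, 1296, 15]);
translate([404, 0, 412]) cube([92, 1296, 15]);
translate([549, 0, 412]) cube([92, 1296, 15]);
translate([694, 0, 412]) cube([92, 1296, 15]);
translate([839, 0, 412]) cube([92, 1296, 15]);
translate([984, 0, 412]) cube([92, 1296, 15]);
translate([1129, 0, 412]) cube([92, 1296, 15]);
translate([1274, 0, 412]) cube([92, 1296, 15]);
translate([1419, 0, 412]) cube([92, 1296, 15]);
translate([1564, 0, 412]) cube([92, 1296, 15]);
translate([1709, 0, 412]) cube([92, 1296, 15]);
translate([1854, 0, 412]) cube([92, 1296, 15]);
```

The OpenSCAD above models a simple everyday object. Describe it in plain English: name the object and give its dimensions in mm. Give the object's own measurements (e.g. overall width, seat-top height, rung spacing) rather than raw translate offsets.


A bed frame 2072 mm long (x) by 1296 mm wide (y). Four 61×61 mm corner posts, 456 mm tall, at the corners of the footprint. Four rails of 22 mm thickness and 176 mm height run between adjacent posts with their undersides at z = 236 mm, their outer faces flush with the outside of the frame (the two x-running rails run between the posts' inner faces; the two y-running rails run between the posts' inner faces). 13 slats, each 92 mm wide (x) and 15 mm thick, lie across the top of the two x-running rails, running the full 1296 mm width of the frame in y; along x they sit between the end posts with a 53 mm gap after the −x posts and between neighbouring slats, leaving 65 mm before the +x posts.


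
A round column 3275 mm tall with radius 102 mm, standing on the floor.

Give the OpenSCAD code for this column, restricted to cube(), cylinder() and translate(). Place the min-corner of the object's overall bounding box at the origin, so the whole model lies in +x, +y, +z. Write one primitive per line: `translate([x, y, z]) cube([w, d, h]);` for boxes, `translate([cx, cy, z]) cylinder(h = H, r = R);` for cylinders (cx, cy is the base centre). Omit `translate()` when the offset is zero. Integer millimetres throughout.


translate([102, 102, 0]) cylinder(h = 3275, r = 102);


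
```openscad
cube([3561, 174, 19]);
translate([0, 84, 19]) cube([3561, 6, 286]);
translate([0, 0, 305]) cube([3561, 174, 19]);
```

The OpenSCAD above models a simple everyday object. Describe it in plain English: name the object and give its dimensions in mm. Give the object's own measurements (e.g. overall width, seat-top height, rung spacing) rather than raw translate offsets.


An I-beam lying along x, 3561 mm long. Overall section height 324 mm. Two flanges 174 mm wide (y) and 19 mm thick, one on the floor and one at the top; a web 6 mm thick runs between them, centred on the flange width.


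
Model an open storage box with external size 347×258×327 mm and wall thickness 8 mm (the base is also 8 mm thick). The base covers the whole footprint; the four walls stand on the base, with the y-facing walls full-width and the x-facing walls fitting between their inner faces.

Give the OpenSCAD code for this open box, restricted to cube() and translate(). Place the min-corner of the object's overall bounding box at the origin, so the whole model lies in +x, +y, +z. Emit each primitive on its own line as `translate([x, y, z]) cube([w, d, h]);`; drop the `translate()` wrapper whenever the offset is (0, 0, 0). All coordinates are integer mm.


cube([347, 258, 8]);
translate([0, 0, 8]) cube([347, 8, 319]);
translate([0, 250, 8]) cube([347, 8, 319]);
translate([0, 8, 8]) cube([8, 242, 319]);
translate([339, 8, 8]) cube([8, 242, 319]);


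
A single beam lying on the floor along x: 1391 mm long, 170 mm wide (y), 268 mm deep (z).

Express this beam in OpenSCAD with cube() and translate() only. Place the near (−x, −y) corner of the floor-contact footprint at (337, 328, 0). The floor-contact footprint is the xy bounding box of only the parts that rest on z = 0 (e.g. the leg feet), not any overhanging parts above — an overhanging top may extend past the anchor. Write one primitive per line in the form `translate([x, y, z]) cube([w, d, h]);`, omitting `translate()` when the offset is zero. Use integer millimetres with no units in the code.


translate([337, 328, 0]) cube([1391, 170, 268]);


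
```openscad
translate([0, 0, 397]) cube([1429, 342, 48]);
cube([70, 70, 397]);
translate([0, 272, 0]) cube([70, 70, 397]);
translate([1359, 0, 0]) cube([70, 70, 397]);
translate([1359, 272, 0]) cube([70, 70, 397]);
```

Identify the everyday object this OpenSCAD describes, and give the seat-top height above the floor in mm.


A bench. The seat-top height is 445 mm.

A long slab on four corner posts — a bench. The slab sits at z = 397 with thickness 48, so the top is 397 + 48 = 445 mm.


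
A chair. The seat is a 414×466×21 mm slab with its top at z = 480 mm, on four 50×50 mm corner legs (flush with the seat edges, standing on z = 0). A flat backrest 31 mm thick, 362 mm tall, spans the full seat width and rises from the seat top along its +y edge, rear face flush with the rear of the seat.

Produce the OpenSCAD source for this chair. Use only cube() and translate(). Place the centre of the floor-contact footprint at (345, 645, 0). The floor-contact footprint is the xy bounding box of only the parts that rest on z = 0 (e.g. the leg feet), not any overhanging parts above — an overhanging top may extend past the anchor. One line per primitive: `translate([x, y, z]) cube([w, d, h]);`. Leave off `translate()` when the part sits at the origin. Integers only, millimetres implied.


translate([138, 412, 459]) cube([414, 466, 21]);
translate([138, 412, 0]) cube([50, 50, 459]);
translate([502, 412, 0]) cube([50, 50, 459]);
translate([138, 828, 0]) cube([50, 50, 459]);
translate([502, 828, 0]) cube([50, 50, 459]);
translate([138, 847, 480]) cube([414, 31, 362]);


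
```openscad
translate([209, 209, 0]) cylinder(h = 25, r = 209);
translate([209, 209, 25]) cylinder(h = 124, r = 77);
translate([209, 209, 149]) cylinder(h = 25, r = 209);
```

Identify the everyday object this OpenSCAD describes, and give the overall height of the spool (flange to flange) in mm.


A spool. The overall height is 174 mm.

Three coaxial cylinders, large–small–large — a spool. Two 25 mm flanges and a 124 mm core give 25 + 124 + 25 = 174 mm.


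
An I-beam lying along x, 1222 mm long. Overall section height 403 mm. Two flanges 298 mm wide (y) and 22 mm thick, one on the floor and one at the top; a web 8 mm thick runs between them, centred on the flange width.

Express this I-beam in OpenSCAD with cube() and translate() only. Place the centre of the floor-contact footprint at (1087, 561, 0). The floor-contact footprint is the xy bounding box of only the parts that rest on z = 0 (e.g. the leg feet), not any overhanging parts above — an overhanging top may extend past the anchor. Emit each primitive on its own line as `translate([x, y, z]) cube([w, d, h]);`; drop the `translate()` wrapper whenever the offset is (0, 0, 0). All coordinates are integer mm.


translate([476, 412, 0]) cube([1222, 298, 22]);
translate([476, 557, 22]) cube([1222, 8, 359]);
translate([476, 412, 381]) cube([1222, 298, 22]);


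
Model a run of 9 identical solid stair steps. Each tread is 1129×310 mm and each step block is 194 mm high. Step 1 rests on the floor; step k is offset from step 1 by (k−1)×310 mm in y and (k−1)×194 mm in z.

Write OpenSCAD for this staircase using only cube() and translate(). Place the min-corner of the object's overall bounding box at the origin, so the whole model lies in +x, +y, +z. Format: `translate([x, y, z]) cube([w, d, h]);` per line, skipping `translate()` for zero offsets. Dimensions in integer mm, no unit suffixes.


cube([1129, 310, 194]);
translate([0, 310, 194]) cube([1129, 310, 194]);
translate([0, 620, 388]) cube([1129, 310, 194]);
translate([0, 930, 582]) cube([1129, 310, 194]);
translate([0, 1240, 776]) cube([1129, 310, 194]);
translate([0, 1550, 970]) cube([1129, 310, 194]);
translate([0, 1860, 1164]) cube([1129, 310, 194]);
translate([0, 2170, 1358]) cube([1129, 310, 194]);
translate([0, 2480, 1552]) cube([1129, 310, 194]);


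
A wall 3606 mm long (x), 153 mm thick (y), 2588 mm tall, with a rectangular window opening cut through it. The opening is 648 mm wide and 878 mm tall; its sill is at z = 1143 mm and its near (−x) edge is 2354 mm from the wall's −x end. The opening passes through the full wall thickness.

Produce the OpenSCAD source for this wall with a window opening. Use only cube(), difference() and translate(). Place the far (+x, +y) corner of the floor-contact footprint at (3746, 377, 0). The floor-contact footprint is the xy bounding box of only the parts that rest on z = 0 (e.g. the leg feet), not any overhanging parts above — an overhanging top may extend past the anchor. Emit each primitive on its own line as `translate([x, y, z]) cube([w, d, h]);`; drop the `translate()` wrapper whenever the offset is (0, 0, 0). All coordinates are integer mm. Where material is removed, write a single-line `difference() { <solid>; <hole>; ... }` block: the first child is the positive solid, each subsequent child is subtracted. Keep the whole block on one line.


difference() { translate([140, 224, 0]) cube([3606, 153, 2588]); translate([2494, 224, 1143]) cube([648, 153, 878]); }


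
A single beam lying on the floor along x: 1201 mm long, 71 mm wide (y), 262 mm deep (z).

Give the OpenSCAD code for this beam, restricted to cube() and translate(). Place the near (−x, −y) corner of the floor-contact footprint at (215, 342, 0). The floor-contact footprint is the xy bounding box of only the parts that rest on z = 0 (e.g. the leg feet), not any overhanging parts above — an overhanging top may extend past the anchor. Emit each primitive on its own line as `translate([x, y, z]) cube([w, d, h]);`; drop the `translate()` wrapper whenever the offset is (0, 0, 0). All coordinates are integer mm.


translate([215, 342, 0]) cube([1201, 71, 262]);


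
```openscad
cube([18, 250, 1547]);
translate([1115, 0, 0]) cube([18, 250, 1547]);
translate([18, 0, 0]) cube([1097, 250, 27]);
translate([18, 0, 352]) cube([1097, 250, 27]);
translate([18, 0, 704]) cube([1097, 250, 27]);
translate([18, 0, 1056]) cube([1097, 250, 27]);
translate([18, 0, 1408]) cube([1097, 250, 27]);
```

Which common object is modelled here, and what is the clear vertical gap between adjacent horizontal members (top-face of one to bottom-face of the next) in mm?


A bookshelf. The clear shelf gap is 325 mm.

Two tall side panels with 5 horizontal boards between them — a bookshelf. The first two shelf undersides are at z = 0 and z = 352; with shelf thickness 27, the clear gap is 352 − 0 − 27 = 325 mm.


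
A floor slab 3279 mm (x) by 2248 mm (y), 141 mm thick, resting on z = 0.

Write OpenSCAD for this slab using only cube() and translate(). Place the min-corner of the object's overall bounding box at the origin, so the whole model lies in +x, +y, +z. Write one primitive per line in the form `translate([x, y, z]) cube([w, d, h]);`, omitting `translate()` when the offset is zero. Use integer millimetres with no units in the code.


cube([3279, 2248, 141]);


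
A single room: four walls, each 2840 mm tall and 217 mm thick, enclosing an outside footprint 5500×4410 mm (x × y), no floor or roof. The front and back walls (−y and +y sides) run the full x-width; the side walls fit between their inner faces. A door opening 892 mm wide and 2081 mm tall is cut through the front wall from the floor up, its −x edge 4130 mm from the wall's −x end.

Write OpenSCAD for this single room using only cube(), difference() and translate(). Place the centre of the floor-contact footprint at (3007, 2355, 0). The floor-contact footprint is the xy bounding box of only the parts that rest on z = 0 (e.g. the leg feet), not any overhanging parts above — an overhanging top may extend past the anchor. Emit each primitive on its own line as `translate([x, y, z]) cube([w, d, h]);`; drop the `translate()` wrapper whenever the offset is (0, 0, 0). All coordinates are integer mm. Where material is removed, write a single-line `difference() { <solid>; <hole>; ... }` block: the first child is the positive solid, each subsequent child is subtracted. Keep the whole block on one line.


difference() { translate([257, 150, 0]) cube([5500, 217, 2840]); translate([4387, 150, 0]) cube([892, 217, 2081]); }
translate([257, 4343, 0]) cube([5500, 217, 2840]);
translate([257, 367, 0]) cube([217, 3976, 2840]);
translate([5540, 367, 0]) cube([217, 3976, 2840]);


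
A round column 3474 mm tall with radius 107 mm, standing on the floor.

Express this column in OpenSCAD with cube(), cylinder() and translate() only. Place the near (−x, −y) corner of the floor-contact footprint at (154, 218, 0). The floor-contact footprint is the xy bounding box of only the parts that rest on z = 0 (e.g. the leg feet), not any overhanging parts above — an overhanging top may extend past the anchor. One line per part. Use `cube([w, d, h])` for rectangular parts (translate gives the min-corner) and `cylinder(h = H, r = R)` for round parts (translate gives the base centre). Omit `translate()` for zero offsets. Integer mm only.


translate([261, 325, 0]) cylinder(h = 3474, r = 107);


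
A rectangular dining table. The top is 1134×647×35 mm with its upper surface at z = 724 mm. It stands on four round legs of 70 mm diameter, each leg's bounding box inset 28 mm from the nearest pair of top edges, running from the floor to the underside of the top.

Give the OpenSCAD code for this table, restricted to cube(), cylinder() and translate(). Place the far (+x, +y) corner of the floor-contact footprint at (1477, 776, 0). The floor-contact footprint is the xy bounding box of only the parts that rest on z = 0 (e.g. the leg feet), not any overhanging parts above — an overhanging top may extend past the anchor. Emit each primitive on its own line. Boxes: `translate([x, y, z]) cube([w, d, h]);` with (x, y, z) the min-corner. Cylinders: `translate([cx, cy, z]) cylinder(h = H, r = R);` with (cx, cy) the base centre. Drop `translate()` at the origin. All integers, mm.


translate([371, 157, 689]) cube([1134, 647, 35]);
translate([434, 220, 0]) cylinder(h = 689, r = 35);
translate([1442, 220, 0]) cylinder(h = 689, r = 35);
translate([434, 741, 0]) cylinder(h = 689, r = 35);
translate([1442, 741, 0]) cylinder(h = 689, r = 35);


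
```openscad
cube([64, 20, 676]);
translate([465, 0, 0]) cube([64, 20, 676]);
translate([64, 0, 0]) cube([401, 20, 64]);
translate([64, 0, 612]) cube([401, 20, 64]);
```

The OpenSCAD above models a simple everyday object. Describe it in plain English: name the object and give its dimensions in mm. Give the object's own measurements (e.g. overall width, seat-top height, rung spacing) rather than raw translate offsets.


A rectangular picture frame lying in the x–z plane (depth along y). The opening is 401 mm wide (x) by 548 mm tall (z), surrounded by a border 64 mm wide on all four sides. The frame is 20 mm deep and is made of two full-height vertical stiles with two horizontal rails fitted between them.


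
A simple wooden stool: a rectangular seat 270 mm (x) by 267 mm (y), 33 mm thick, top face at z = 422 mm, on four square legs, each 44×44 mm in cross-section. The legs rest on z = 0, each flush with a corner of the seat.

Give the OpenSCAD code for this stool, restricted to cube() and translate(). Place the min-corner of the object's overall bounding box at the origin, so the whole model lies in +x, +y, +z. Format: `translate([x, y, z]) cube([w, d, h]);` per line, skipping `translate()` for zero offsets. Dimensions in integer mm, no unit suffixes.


translate([0, 0, 389]) cube([270, 267, 33]);
cube([44, 44, 389]);
translate([226, 0, 0]) cube([44, 44, 389]);
translate([0, 223, 0]) cube([44, 44, 389]);
translate([226, 223, 0]) cube([44, 44, 389]);


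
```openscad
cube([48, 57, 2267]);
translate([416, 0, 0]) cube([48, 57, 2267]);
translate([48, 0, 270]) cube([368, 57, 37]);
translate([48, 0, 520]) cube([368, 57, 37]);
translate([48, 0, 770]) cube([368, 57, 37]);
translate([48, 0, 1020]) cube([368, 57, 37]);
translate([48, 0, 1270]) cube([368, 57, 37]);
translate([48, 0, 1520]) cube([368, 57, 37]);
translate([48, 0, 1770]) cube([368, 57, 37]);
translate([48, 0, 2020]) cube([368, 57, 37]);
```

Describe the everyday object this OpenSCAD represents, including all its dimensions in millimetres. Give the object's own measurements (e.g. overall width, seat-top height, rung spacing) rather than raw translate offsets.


A straight ladder. Two 48×57 mm vertical rails, 2267 mm tall, stand 464 mm apart (outside-to-outside) with their front faces coplanar on the −y side. 8 rungs, each 57 mm deep and 37 mm tall, span between the inner faces of the rails, front faces flush with the rails. The lowest rung's underside is at z = 270 mm and rungs are spaced 250 mm apart (underside to underside).


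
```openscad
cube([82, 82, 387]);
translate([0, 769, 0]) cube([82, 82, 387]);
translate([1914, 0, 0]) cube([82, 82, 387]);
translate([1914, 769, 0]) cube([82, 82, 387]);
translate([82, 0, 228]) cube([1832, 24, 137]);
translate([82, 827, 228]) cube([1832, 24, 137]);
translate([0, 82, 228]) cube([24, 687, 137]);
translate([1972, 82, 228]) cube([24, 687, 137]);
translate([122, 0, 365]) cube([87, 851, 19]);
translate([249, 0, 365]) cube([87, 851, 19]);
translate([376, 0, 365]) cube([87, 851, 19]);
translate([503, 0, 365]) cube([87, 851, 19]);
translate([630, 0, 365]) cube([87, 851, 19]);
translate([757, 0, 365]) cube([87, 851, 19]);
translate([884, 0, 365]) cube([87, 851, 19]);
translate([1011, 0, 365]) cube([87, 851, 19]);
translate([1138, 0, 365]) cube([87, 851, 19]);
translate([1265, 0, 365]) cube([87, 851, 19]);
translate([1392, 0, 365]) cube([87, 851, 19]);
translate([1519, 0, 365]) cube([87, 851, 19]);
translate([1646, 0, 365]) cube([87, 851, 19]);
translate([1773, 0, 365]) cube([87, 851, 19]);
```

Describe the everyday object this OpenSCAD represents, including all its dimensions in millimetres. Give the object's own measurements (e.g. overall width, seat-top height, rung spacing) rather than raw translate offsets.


A bed frame 1996 mm long (x) by 851 mm wide (y). Four 82×82 mm corner posts, 387 mm tall, at the corners of the footprint. Four rails of 24 mm thickness and 137 mm height run between adjacent posts with their undersides at z = 228 mm, their outer faces flush with the outside of the frame (the two x-running rails run between the posts' inner faces; the two y-running rails run between the posts' inner faces). 14 slats, each 87 mm wide (x) and 19 mm thick, lie across the top of the two x-running rails, running the full 851 mm width of the frame in y; along x they sit between the end posts with a 40 mm gap after the −x posts and between neighbouring slats, leaving 54 mm before the +x posts.


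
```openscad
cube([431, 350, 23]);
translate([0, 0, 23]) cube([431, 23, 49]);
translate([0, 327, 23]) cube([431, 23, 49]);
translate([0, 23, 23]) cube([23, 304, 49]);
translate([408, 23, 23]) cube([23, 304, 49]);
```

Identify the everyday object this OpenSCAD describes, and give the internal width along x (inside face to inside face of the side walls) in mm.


An open box. The internal width is 385 mm.

A 431×350 base slab with four walls standing on it — an open box. The base is 431 mm wide and the walls are 23 mm thick, so the internal width is 431 − 2 × 23 = 385 mm.


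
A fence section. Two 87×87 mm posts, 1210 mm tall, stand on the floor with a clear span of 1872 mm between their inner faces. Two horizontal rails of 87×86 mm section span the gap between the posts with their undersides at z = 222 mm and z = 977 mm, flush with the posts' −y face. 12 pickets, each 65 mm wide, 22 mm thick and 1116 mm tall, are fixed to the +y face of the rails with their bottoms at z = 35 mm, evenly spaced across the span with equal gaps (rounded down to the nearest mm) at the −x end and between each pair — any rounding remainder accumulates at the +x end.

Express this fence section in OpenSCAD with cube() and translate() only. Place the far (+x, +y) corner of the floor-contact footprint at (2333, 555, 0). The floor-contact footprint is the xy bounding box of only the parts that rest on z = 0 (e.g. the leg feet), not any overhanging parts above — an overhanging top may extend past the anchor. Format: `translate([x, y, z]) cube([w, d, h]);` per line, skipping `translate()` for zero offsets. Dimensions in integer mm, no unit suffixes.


translate([287, 468, 0]) cube([87, 87, 1210]);
translate([2246, 468, 0]) cube([87, 87, 1210]);
translate([374, 468, 222]) cube([1872, 87, 86]);
translate([374, 468, 977]) cube([1872, 87, 86]);
translate([458, 555, 35]) cube([65, 22, 1116]);
translate([607, 555, 35]) cube([65, 22, 1116]);
translate([756, 555, 35]) cube([65, 22, 1116]);
translate([905, 555, 35]) cube([65, 22, 1116]);
translate([1054, 555, 35]) cube([65, 22, 1116]);
translate([1203, 555, 35]) cube([65, 22, 1116]);
translate([1352, 555, 35]) cube([65, 22, 1116]);
translate([1501, 555, 35]) cube([65, 22, 1116]);
translate([1650, 555, 35]) cube([65, 22, 1116]);
translate([1799, 555, 35]) cube([65, 22, 1116]);
translate([1948, 555, 35]) cube([65, 22, 1116]);
translate([2097, 555, 35]) cube([65, 22, 1116]);
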